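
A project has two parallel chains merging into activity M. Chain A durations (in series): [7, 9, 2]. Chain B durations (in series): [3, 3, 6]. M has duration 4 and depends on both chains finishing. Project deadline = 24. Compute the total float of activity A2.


Forward pass: ES(A2) = sum of predecessors on chain A = 7
EF = ES + duration = 7 + 9 = 16
Backward pass: LF(M) = deadline = 24; LS(M) = 24 - 4 = 20
LF(A2) = LS(M) - sum(successors on chain A) = 20 - 2 = 18
LS = LF - duration = 18 - 9 = 9
Total float = LS - ES = 9 - 7 = 2

2


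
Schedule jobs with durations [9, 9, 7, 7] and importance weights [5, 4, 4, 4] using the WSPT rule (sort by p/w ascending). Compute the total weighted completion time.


Compute p/w ratios and sort ascending (WSPT): [(7, 4), (7, 4), (9, 5), (9, 4)]
Compute weighted completion times:
  Job (p=7,w=4): C=7, w*C=4*7=28
  Job (p=7,w=4): C=14, w*C=4*14=56
  Job (p=9,w=5): C=23, w*C=5*23=115
  Job (p=9,w=4): C=32, w*C=4*32=128
Total weighted completion time = 327

327


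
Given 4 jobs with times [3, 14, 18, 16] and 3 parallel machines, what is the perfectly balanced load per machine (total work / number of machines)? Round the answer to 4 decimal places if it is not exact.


Total processing time = 3 + 14 + 18 + 16 = 51
Number of machines = 3
Ideal balanced load = 51 / 3 = 17.0

17.0


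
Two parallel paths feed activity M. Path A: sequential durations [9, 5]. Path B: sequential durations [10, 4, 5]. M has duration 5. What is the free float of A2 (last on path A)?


ES(A2) = sum of predecessors on chain A = 9
EF(A2) = ES + duration = 9 + 5 = 14
Successor of A2 is M. ES(M) = max(sum(A), sum(B)) = max(14, 19) = 19
Free float = ES(successor) - EF(current) = 19 - 14 = 5

5


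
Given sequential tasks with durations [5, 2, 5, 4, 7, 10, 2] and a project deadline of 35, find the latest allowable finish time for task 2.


LF(activity 2) = deadline - sum of successor durations
Successors: activities 3 through 7 with durations [5, 4, 7, 10, 2]
Sum of successor durations = 28
LF = 35 - 28 = 7

7


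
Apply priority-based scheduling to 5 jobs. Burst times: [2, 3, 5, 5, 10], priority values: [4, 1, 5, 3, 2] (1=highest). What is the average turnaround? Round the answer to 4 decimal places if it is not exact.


Sort by priority (ascending = highest first):
Order: [(1, 3), (2, 10), (3, 5), (4, 2), (5, 5)]
Completion times:
  Priority 1, burst=3, C=3
  Priority 2, burst=10, C=13
  Priority 3, burst=5, C=18
  Priority 4, burst=2, C=20
  Priority 5, burst=5, C=25
Average turnaround = 79/5 = 15.8

15.8


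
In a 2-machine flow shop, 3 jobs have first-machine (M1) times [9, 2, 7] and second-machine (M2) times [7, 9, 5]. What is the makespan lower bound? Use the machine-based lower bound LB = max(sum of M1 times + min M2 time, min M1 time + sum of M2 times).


LB1 = sum(M1 times) + min(M2 times) = 18 + 5 = 23
LB2 = min(M1 times) + sum(M2 times) = 2 + 21 = 23
Lower bound = max(LB1, LB2) = max(23, 23) = 23

23


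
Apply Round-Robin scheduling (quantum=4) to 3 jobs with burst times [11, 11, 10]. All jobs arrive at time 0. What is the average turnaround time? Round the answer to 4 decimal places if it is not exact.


Time quantum = 4
Execution trace:
  J1 runs 4 units, time = 4
  J2 runs 4 units, time = 8
  J3 runs 4 units, time = 12
  J1 runs 4 units, time = 16
  J2 runs 4 units, time = 20
  J3 runs 4 units, time = 24
  J1 runs 3 units, time = 27
  J2 runs 3 units, time = 30
  J3 runs 2 units, time = 32
Finish times: [27, 30, 32]
Average turnaround = 89/3 = 29.6667

29.6667


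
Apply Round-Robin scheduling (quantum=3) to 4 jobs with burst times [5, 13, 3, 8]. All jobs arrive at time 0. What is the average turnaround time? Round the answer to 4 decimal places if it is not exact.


Time quantum = 3
Execution trace:
  J1 runs 3 units, time = 3
  J2 runs 3 units, time = 6
  J3 runs 3 units, time = 9
  J4 runs 3 units, time = 12
  J1 runs 2 units, time = 14
  J2 runs 3 units, time = 17
  J4 runs 3 units, time = 20
  J2 runs 3 units, time = 23
  J4 runs 2 units, time = 25
  J2 runs 3 units, time = 28
  J2 runs 1 units, time = 29
Finish times: [14, 29, 9, 25]
Average turnaround = 77/4 = 19.25

19.25


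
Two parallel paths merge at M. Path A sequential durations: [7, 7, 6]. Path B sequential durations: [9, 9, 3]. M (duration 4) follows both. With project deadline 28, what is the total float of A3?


Forward pass: ES(A3) = sum of predecessors on chain A = 14
EF = ES + duration = 14 + 6 = 20
Backward pass: LF(M) = deadline = 28; LS(M) = 28 - 4 = 24
LF(A3) = LS(M) - sum(successors on chain A) = 24 - 0 = 24
LS = LF - duration = 24 - 6 = 18
Total float = LS - ES = 18 - 14 = 4

4


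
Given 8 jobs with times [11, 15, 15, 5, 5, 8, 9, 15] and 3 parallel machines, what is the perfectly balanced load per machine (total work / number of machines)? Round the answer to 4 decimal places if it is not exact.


Total processing time = 11 + 15 + 15 + 5 + 5 + 8 + 9 + 15 = 83
Number of machines = 3
Ideal balanced load = 83 / 3 = 27.6667

27.6667


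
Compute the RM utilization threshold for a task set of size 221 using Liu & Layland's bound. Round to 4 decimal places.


Compute 2^(1/221) = 1.0031413363
Subtract 1: 1.0031413363 - 1 = 0.0031413363
Multiply by n: 221 * 0.0031413363 = 0.6942353223
Round to 4 dp: 0.6942

0.6942


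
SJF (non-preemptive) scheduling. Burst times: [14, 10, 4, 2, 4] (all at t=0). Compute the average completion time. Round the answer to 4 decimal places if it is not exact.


SJF order (ascending): [2, 4, 4, 10, 14]
Completion times:
  Job 1: burst=2, C=2
  Job 2: burst=4, C=6
  Job 3: burst=4, C=10
  Job 4: burst=10, C=20
  Job 5: burst=14, C=34
Average completion = 72/5 = 14.4

14.4


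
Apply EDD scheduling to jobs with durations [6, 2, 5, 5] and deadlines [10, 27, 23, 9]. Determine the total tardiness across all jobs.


Sort by due date (EDD order): [(5, 9), (6, 10), (5, 23), (2, 27)]
Compute completion times and tardiness:
  Job 1: p=5, d=9, C=5, tardiness=max(0,5-9)=0
  Job 2: p=6, d=10, C=11, tardiness=max(0,11-10)=1
  Job 3: p=5, d=23, C=16, tardiness=max(0,16-23)=0
  Job 4: p=2, d=27, C=18, tardiness=max(0,18-27)=0
Total tardiness = 1

1


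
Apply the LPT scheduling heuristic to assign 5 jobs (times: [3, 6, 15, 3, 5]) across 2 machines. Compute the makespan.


Sort jobs in decreasing order (LPT): [15, 6, 5, 3, 3]
Assign each job to the least loaded machine:
  Machine 1: jobs [15], load = 15
  Machine 2: jobs [6, 5, 3, 3], load = 17
Makespan = max load = 17

17


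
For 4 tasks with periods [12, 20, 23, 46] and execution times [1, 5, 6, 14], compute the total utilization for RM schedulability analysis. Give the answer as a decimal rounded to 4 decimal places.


Compute individual utilizations (exact fractions):
  Task 1: C/T = 1/12 (approx. 0.0833)
  Task 2: C/T = 5/20 = 1/4 (approx. 0.25)
  Task 3: C/T = 6/23 (approx. 0.2609)
  Task 4: C/T = 14/46 = 7/23 (approx. 0.3043)
Total utilization U = 1/12 + 1/4 + 6/23 + 7/23 = 62/69
Rounded to 4 decimal places: U = 0.8986
RM (Liu & Layland) bound for 4 tasks = 0.756828; compare with U = 62/69 (approx. 0.898551)
bound < U <= 1, so the RM sufficient condition is not met (inconclusive; an exact test such as response-time analysis is needed).

0.8986


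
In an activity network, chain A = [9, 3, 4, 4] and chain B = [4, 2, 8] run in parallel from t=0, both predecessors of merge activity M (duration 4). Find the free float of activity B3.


ES(B3) = sum of predecessors on chain B = 6
EF(B3) = ES + duration = 6 + 8 = 14
Successor of B3 is M. ES(M) = max(sum(A), sum(B)) = max(20, 14) = 20
Free float = ES(successor) - EF(current) = 20 - 14 = 6

6


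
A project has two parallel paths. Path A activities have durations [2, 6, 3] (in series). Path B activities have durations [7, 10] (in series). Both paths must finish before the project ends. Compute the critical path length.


Path A total = 2 + 6 + 3 = 11
Path B total = 7 + 10 = 17
Critical path = longest path = max(11, 17) = 17

17


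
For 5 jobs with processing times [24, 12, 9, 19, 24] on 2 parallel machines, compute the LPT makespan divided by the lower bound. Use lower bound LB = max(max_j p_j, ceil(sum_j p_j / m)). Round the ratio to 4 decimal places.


LPT order: [24, 24, 19, 12, 9]
Machine loads after assignment: [43, 45]
LPT makespan = 45
Lower bound = max(max_job, ceil(total/2)) = max(24, 44) = 44
Ratio = 45 / 44 = 1.0227

1.0227


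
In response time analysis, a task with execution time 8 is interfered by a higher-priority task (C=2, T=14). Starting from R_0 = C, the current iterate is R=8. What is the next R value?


R_next = C + ceil(R_prev / T_hp) * C_hp
ceil(8 / 14) = ceil(0.5714) = 1
Interference = 1 * 2 = 2
R_next = 8 + 2 = 10

10


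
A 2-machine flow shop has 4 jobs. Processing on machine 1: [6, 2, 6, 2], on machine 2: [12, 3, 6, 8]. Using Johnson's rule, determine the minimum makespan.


Apply Johnson's rule:
  Group 1 (a <= b): [(2, 2, 3), (4, 2, 8), (1, 6, 12), (3, 6, 6)]
  Group 2 (a > b): []
Optimal job order: [2, 4, 1, 3]
Schedule:
  Job 2: M1 done at 2, M2 done at 5
  Job 4: M1 done at 4, M2 done at 13
  Job 1: M1 done at 10, M2 done at 25
  Job 3: M1 done at 16, M2 done at 31
Makespan = 31

31


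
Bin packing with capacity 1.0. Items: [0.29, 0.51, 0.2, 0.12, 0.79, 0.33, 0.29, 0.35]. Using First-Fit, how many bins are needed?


Place items sequentially using First-Fit:
  Item 0.29 -> new Bin 1
  Item 0.51 -> Bin 1 (now 0.8)
  Item 0.2 -> Bin 1 (now 1.0)
  Item 0.12 -> new Bin 2
  Item 0.79 -> Bin 2 (now 0.91)
  Item 0.33 -> new Bin 3
  Item 0.29 -> Bin 3 (now 0.62)
  Item 0.35 -> Bin 3 (now 0.97)
Total bins used = 3

3


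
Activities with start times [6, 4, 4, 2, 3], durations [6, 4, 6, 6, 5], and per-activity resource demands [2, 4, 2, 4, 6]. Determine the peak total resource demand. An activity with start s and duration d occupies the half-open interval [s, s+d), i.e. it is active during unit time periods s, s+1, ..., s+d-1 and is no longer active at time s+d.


Each activity i is active on [start_i, start_i + duration_i).
Compute total resource usage per time slot:
  t=0: active resources = [], total = 0
  t=1: active resources = [], total = 0
  t=2: active resources = [4], total = 4
  t=3: active resources = [4, 6], total = 10
  t=4: active resources = [4, 2, 4, 6], total = 16
  t=5: active resources = [4, 2, 4, 6], total = 16
  t=6: active resources = [2, 4, 2, 4, 6], total = 18
  t=7: active resources = [2, 4, 2, 4, 6], total = 18
  t=8: active resources = [2, 2], total = 4
  t=9: active resources = [2, 2], total = 4
  t=10: active resources = [2], total = 2
  t=11: active resources = [2], total = 2
Peak resource demand = 18

18


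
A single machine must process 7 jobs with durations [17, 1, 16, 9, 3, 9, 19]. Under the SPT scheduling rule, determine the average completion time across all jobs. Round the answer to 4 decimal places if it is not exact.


Sort jobs by processing time (SPT order): [1, 3, 9, 9, 16, 17, 19]
Compute completion times sequentially:
  Job 1: processing = 1, completes at 1
  Job 2: processing = 3, completes at 4
  Job 3: processing = 9, completes at 13
  Job 4: processing = 9, completes at 22
  Job 5: processing = 16, completes at 38
  Job 6: processing = 17, completes at 55
  Job 7: processing = 19, completes at 74
Sum of completion times = 207
Average completion time = 207/7 = 29.5714

29.5714


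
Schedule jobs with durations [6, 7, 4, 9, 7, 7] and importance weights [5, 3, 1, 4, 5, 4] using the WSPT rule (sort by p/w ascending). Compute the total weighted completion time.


Compute p/w ratios and sort ascending (WSPT): [(6, 5), (7, 5), (7, 4), (9, 4), (7, 3), (4, 1)]
Compute weighted completion times:
  Job (p=6,w=5): C=6, w*C=5*6=30
  Job (p=7,w=5): C=13, w*C=5*13=65
  Job (p=7,w=4): C=20, w*C=4*20=80
  Job (p=9,w=4): C=29, w*C=4*29=116
  Job (p=7,w=3): C=36, w*C=3*36=108
  Job (p=4,w=1): C=40, w*C=1*40=40
Total weighted completion time = 439

439


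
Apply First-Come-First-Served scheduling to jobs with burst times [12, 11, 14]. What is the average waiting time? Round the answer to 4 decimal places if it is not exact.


FCFS order (as given): [12, 11, 14]
Waiting times:
  Job 1: wait = 0
  Job 2: wait = 12
  Job 3: wait = 23
Sum of waiting times = 35
Average waiting time = 35/3 = 11.6667

11.6667


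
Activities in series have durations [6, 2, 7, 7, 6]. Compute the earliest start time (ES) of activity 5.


Activity 5 starts after activities 1 through 4 complete.
Predecessor durations: [6, 2, 7, 7]
ES = 6 + 2 + 7 + 7 = 22

22


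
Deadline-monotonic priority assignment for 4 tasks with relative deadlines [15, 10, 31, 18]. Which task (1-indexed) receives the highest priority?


Sort tasks by relative deadline (ascending):
  Task 2: deadline = 10
  Task 1: deadline = 15
  Task 4: deadline = 18
  Task 3: deadline = 31
Priority order (highest first): [2, 1, 4, 3]
Highest priority task = 2

2


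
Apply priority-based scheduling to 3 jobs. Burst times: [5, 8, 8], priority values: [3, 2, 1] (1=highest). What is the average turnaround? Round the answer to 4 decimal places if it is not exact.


Sort by priority (ascending = highest first):
Order: [(1, 8), (2, 8), (3, 5)]
Completion times:
  Priority 1, burst=8, C=8
  Priority 2, burst=8, C=16
  Priority 3, burst=5, C=21
Average turnaround = 45/3 = 15.0

15.0


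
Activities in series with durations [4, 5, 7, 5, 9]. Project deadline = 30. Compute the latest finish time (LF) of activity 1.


LF(activity 1) = deadline - sum of successor durations
Successors: activities 2 through 5 with durations [5, 7, 5, 9]
Sum of successor durations = 26
LF = 30 - 26 = 4

4


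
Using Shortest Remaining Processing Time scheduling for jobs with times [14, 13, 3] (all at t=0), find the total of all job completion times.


Since all jobs arrive at t=0, SRPT equals SPT ordering.
SPT order: [3, 13, 14]
Completion times:
  Job 1: p=3, C=3
  Job 2: p=13, C=16
  Job 3: p=14, C=30
Total completion time = 3 + 16 + 30 = 49

49


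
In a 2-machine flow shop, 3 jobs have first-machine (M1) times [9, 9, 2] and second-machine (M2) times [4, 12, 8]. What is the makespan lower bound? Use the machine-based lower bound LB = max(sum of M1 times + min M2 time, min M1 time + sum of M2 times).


LB1 = sum(M1 times) + min(M2 times) = 20 + 4 = 24
LB2 = min(M1 times) + sum(M2 times) = 2 + 24 = 26
Lower bound = max(LB1, LB2) = max(24, 26) = 26

26


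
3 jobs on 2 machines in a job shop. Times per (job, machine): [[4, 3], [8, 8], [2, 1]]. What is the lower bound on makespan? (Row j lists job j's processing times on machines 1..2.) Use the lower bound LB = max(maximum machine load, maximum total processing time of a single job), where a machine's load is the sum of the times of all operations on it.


Machine loads:
  Machine 1: 4 + 8 + 2 = 14
  Machine 2: 3 + 8 + 1 = 12
Max machine load = 14
Job totals:
  Job 1: 7
  Job 2: 16
  Job 3: 3
Max job total = 16
Lower bound = max(14, 16) = 16

16


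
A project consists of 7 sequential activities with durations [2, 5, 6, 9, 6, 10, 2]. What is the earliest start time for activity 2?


Activity 2 starts after activities 1 through 1 complete.
Predecessor durations: [2]
ES = 2 = 2

2


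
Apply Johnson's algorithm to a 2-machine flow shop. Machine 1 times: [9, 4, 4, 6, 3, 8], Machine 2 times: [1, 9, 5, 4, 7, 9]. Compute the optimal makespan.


Apply Johnson's rule:
  Group 1 (a <= b): [(5, 3, 7), (2, 4, 9), (3, 4, 5), (6, 8, 9)]
  Group 2 (a > b): [(4, 6, 4), (1, 9, 1)]
Optimal job order: [5, 2, 3, 6, 4, 1]
Schedule:
  Job 5: M1 done at 3, M2 done at 10
  Job 2: M1 done at 7, M2 done at 19
  Job 3: M1 done at 11, M2 done at 24
  Job 6: M1 done at 19, M2 done at 33
  Job 4: M1 done at 25, M2 done at 37
  Job 1: M1 done at 34, M2 done at 38
Makespan = 38

38


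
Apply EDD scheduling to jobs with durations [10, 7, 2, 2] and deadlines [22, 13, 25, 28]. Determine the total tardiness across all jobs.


Sort by due date (EDD order): [(7, 13), (10, 22), (2, 25), (2, 28)]
Compute completion times and tardiness:
  Job 1: p=7, d=13, C=7, tardiness=max(0,7-13)=0
  Job 2: p=10, d=22, C=17, tardiness=max(0,17-22)=0
  Job 3: p=2, d=25, C=19, tardiness=max(0,19-25)=0
  Job 4: p=2, d=28, C=21, tardiness=max(0,21-28)=0
Total tardiness = 0

0


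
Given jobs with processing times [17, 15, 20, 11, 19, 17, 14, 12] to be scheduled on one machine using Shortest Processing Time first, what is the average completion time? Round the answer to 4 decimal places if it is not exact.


Sort jobs by processing time (SPT order): [11, 12, 14, 15, 17, 17, 19, 20]
Compute completion times sequentially:
  Job 1: processing = 11, completes at 11
  Job 2: processing = 12, completes at 23
  Job 3: processing = 14, completes at 37
  Job 4: processing = 15, completes at 52
  Job 5: processing = 17, completes at 69
  Job 6: processing = 17, completes at 86
  Job 7: processing = 19, completes at 105
  Job 8: processing = 20, completes at 125
Sum of completion times = 508
Average completion time = 508/8 = 63.5

63.5


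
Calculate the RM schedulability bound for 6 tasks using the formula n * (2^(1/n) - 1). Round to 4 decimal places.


Compute 2^(1/6) = 1.1224620483
Subtract 1: 1.1224620483 - 1 = 0.1224620483
Multiply by n: 6 * 0.1224620483 = 0.7347722898
Round to 4 dp: 0.7348

0.7348


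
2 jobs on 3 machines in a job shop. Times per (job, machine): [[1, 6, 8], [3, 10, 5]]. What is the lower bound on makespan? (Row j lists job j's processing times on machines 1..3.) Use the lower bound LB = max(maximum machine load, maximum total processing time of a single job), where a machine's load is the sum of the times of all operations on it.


Machine loads:
  Machine 1: 1 + 3 = 4
  Machine 2: 6 + 10 = 16
  Machine 3: 8 + 5 = 13
Max machine load = 16
Job totals:
  Job 1: 15
  Job 2: 18
Max job total = 18
Lower bound = max(16, 18) = 18

18


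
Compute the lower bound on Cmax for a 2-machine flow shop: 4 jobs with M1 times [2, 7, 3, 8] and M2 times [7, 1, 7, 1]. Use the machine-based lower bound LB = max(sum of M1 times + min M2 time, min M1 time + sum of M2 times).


LB1 = sum(M1 times) + min(M2 times) = 20 + 1 = 21
LB2 = min(M1 times) + sum(M2 times) = 2 + 16 = 18
Lower bound = max(LB1, LB2) = max(21, 18) = 21

21


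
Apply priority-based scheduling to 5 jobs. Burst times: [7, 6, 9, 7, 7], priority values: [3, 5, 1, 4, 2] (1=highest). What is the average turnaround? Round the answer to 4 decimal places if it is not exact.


Sort by priority (ascending = highest first):
Order: [(1, 9), (2, 7), (3, 7), (4, 7), (5, 6)]
Completion times:
  Priority 1, burst=9, C=9
  Priority 2, burst=7, C=16
  Priority 3, burst=7, C=23
  Priority 4, burst=7, C=30
  Priority 5, burst=6, C=36
Average turnaround = 114/5 = 22.8

22.8


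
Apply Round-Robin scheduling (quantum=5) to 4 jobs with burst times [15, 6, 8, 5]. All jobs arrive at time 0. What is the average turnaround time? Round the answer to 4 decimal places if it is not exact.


Time quantum = 5
Execution trace:
  J1 runs 5 units, time = 5
  J2 runs 5 units, time = 10
  J3 runs 5 units, time = 15
  J4 runs 5 units, time = 20
  J1 runs 5 units, time = 25
  J2 runs 1 units, time = 26
  J3 runs 3 units, time = 29
  J1 runs 5 units, time = 34
Finish times: [34, 26, 29, 20]
Average turnaround = 109/4 = 27.25

27.25


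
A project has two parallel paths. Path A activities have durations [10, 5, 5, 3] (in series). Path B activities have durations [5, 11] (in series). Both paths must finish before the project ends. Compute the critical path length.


Path A total = 10 + 5 + 5 + 3 = 23
Path B total = 5 + 11 = 16
Critical path = longest path = max(23, 16) = 23

23


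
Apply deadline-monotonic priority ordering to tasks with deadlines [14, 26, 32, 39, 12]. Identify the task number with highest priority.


Sort tasks by relative deadline (ascending):
  Task 5: deadline = 12
  Task 1: deadline = 14
  Task 2: deadline = 26
  Task 3: deadline = 32
  Task 4: deadline = 39
Priority order (highest first): [5, 1, 2, 3, 4]
Highest priority task = 5

5


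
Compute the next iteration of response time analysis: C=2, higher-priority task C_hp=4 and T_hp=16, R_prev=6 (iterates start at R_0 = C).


R_next = C + ceil(R_prev / T_hp) * C_hp
ceil(6 / 16) = ceil(0.375) = 1
Interference = 1 * 4 = 4
R_next = 2 + 4 = 6
R_next = R_prev, so the iteration has converged (response time = 6).

6


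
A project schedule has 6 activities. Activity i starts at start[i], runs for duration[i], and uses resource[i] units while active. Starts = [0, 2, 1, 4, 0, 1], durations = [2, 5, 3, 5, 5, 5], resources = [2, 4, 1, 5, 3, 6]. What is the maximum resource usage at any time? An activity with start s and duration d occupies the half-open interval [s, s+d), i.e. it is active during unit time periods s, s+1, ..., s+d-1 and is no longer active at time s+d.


Each activity i is active on [start_i, start_i + duration_i).
Compute total resource usage per time slot:
  t=0: active resources = [2, 3], total = 5
  t=1: active resources = [2, 1, 3, 6], total = 12
  t=2: active resources = [4, 1, 3, 6], total = 14
  t=3: active resources = [4, 1, 3, 6], total = 14
  t=4: active resources = [4, 5, 3, 6], total = 18
  t=5: active resources = [4, 5, 6], total = 15
  t=6: active resources = [4, 5], total = 9
  t=7: active resources = [5], total = 5
  t=8: active resources = [5], total = 5
Peak resource demand = 18

18


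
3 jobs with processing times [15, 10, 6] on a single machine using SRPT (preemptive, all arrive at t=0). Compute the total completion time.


Since all jobs arrive at t=0, SRPT equals SPT ordering.
SPT order: [6, 10, 15]
Completion times:
  Job 1: p=6, C=6
  Job 2: p=10, C=16
  Job 3: p=15, C=31
Total completion time = 6 + 16 + 31 = 53

53


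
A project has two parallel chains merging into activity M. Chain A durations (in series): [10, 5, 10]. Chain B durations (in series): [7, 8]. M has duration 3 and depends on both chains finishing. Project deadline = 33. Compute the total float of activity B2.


Forward pass: ES(B2) = sum of predecessors on chain B = 7
EF = ES + duration = 7 + 8 = 15
Backward pass: LF(M) = deadline = 33; LS(M) = 33 - 3 = 30
LF(B2) = LS(M) - sum(successors on chain B) = 30 - 0 = 30
LS = LF - duration = 30 - 8 = 22
Total float = LS - ES = 22 - 7 = 15

15


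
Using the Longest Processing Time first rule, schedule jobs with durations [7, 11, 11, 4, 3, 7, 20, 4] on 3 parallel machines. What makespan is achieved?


Sort jobs in decreasing order (LPT): [20, 11, 11, 7, 7, 4, 4, 3]
Assign each job to the least loaded machine:
  Machine 1: jobs [20, 3], load = 23
  Machine 2: jobs [11, 7, 4], load = 22
  Machine 3: jobs [11, 7, 4], load = 22
Makespan = max load = 23

23


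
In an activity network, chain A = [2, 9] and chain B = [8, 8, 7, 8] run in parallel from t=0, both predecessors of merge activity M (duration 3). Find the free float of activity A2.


ES(A2) = sum of predecessors on chain A = 2
EF(A2) = ES + duration = 2 + 9 = 11
Successor of A2 is M. ES(M) = max(sum(A), sum(B)) = max(11, 31) = 31
Free float = ES(successor) - EF(current) = 31 - 11 = 20

20


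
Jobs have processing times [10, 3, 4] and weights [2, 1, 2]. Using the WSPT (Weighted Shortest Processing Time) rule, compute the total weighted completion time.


Compute p/w ratios and sort ascending (WSPT): [(4, 2), (3, 1), (10, 2)]
Compute weighted completion times:
  Job (p=4,w=2): C=4, w*C=2*4=8
  Job (p=3,w=1): C=7, w*C=1*7=7
  Job (p=10,w=2): C=17, w*C=2*17=34
Total weighted completion time = 49

49


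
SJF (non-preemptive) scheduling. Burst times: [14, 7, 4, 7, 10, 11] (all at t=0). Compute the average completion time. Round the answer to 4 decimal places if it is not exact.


SJF order (ascending): [4, 7, 7, 10, 11, 14]
Completion times:
  Job 1: burst=4, C=4
  Job 2: burst=7, C=11
  Job 3: burst=7, C=18
  Job 4: burst=10, C=28
  Job 5: burst=11, C=39
  Job 6: burst=14, C=53
Average completion = 153/6 = 25.5

25.5


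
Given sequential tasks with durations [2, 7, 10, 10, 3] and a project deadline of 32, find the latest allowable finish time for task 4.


LF(activity 4) = deadline - sum of successor durations
Successors: activities 5 through 5 with durations [3]
Sum of successor durations = 3
LF = 32 - 3 = 29

29


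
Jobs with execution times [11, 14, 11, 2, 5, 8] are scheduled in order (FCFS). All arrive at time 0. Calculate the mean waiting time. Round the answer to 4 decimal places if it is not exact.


FCFS order (as given): [11, 14, 11, 2, 5, 8]
Waiting times:
  Job 1: wait = 0
  Job 2: wait = 11
  Job 3: wait = 25
  Job 4: wait = 36
  Job 5: wait = 38
  Job 6: wait = 43
Sum of waiting times = 153
Average waiting time = 153/6 = 25.5

25.5


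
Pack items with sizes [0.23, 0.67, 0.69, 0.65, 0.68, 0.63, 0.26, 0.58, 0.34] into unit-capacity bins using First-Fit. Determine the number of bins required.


Place items sequentially using First-Fit:
  Item 0.23 -> new Bin 1
  Item 0.67 -> Bin 1 (now 0.9)
  Item 0.69 -> new Bin 2
  Item 0.65 -> new Bin 3
  Item 0.68 -> new Bin 4
  Item 0.63 -> new Bin 5
  Item 0.26 -> Bin 2 (now 0.95)
  Item 0.58 -> new Bin 6
  Item 0.34 -> Bin 3 (now 0.99)
Total bins used = 6

6


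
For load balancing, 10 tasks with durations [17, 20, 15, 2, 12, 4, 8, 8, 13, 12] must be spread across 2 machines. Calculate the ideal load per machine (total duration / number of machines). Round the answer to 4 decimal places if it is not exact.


Total processing time = 17 + 20 + 15 + 2 + 12 + 4 + 8 + 8 + 13 + 12 = 111
Number of machines = 2
Ideal balanced load = 111 / 2 = 55.5

55.5


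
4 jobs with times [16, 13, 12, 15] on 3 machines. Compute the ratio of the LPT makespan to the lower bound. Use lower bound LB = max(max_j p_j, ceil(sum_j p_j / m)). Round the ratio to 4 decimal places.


LPT order: [16, 15, 13, 12]
Machine loads after assignment: [16, 15, 25]
LPT makespan = 25
Lower bound = max(max_job, ceil(total/3)) = max(16, 19) = 19
Ratio = 25 / 19 = 1.3158

1.3158


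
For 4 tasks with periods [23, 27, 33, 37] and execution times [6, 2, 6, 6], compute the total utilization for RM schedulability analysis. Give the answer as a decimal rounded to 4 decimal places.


Compute individual utilizations (exact fractions):
  Task 1: C/T = 6/23 (approx. 0.2609)
  Task 2: C/T = 2/27 (approx. 0.0741)
  Task 3: C/T = 6/33 = 2/11 (approx. 0.1818)
  Task 4: C/T = 6/37 (approx. 0.1622)
Total utilization U = 6/23 + 2/27 + 2/11 + 6/37 = 171596/252747
Rounded to 4 decimal places: U = 0.6789
RM (Liu & Layland) bound for 4 tasks = 0.756828; compare with U = 171596/252747 (approx. 0.678924)
U <= bound, so schedulable by RM sufficient condition.

0.6789


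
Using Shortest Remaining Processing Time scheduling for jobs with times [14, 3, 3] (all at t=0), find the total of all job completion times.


Since all jobs arrive at t=0, SRPT equals SPT ordering.
SPT order: [3, 3, 14]
Completion times:
  Job 1: p=3, C=3
  Job 2: p=3, C=6
  Job 3: p=14, C=20
Total completion time = 3 + 6 + 20 = 29

29


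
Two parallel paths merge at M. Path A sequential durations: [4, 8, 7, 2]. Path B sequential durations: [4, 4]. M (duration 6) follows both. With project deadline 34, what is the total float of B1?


Forward pass: ES(B1) = sum of predecessors on chain B = 0
EF = ES + duration = 0 + 4 = 4
Backward pass: LF(M) = deadline = 34; LS(M) = 34 - 6 = 28
LF(B1) = LS(M) - sum(successors on chain B) = 28 - 4 = 24
LS = LF - duration = 24 - 4 = 20
Total float = LS - ES = 20 - 0 = 20

20


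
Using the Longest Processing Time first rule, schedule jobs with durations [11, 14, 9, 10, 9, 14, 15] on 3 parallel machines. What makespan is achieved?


Sort jobs in decreasing order (LPT): [15, 14, 14, 11, 10, 9, 9]
Assign each job to the least loaded machine:
  Machine 1: jobs [15, 9, 9], load = 33
  Machine 2: jobs [14, 11], load = 25
  Machine 3: jobs [14, 10], load = 24
Makespan = max load = 33

33


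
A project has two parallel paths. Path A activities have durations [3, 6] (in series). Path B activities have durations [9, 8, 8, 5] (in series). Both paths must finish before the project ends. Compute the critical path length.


Path A total = 3 + 6 = 9
Path B total = 9 + 8 + 8 + 5 = 30
Critical path = longest path = max(9, 30) = 30

30


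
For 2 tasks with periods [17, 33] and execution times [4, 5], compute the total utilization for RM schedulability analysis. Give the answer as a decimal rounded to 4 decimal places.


Compute individual utilizations (exact fractions):
  Task 1: C/T = 4/17 (approx. 0.2353)
  Task 2: C/T = 5/33 (approx. 0.1515)
Total utilization U = 4/17 + 5/33 = 217/561
Rounded to 4 decimal places: U = 0.3868
RM (Liu & Layland) bound for 2 tasks = 0.828427; compare with U = 217/561 (approx. 0.386809)
U <= bound, so schedulable by RM sufficient condition.

0.3868


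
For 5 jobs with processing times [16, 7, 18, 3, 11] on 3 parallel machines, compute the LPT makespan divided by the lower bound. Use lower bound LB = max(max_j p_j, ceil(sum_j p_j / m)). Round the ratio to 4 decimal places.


LPT order: [18, 16, 11, 7, 3]
Machine loads after assignment: [18, 19, 18]
LPT makespan = 19
Lower bound = max(max_job, ceil(total/3)) = max(18, 19) = 19
Ratio = 19 / 19 = 1.0

1.0


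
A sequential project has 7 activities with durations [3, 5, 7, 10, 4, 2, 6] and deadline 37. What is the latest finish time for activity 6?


LF(activity 6) = deadline - sum of successor durations
Successors: activities 7 through 7 with durations [6]
Sum of successor durations = 6
LF = 37 - 6 = 31

31


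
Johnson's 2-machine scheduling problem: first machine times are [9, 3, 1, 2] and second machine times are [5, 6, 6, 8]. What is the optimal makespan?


Apply Johnson's rule:
  Group 1 (a <= b): [(3, 1, 6), (4, 2, 8), (2, 3, 6)]
  Group 2 (a > b): [(1, 9, 5)]
Optimal job order: [3, 4, 2, 1]
Schedule:
  Job 3: M1 done at 1, M2 done at 7
  Job 4: M1 done at 3, M2 done at 15
  Job 2: M1 done at 6, M2 done at 21
  Job 1: M1 done at 15, M2 done at 26
Makespan = 26

26


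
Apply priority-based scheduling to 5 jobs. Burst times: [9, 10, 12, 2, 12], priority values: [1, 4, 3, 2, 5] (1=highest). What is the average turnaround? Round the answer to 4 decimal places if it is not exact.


Sort by priority (ascending = highest first):
Order: [(1, 9), (2, 2), (3, 12), (4, 10), (5, 12)]
Completion times:
  Priority 1, burst=9, C=9
  Priority 2, burst=2, C=11
  Priority 3, burst=12, C=23
  Priority 4, burst=10, C=33
  Priority 5, burst=12, C=45
Average turnaround = 121/5 = 24.2

24.2


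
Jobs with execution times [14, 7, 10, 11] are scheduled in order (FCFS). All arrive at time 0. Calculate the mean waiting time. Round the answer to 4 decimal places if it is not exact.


FCFS order (as given): [14, 7, 10, 11]
Waiting times:
  Job 1: wait = 0
  Job 2: wait = 14
  Job 3: wait = 21
  Job 4: wait = 31
Sum of waiting times = 66
Average waiting time = 66/4 = 16.5

16.5


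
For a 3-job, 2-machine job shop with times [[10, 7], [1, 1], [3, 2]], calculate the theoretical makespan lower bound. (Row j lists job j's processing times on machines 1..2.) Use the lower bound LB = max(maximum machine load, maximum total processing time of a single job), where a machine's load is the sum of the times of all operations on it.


Machine loads:
  Machine 1: 10 + 1 + 3 = 14
  Machine 2: 7 + 1 + 2 = 10
Max machine load = 14
Job totals:
  Job 1: 17
  Job 2: 2
  Job 3: 5
Max job total = 17
Lower bound = max(14, 17) = 17

17


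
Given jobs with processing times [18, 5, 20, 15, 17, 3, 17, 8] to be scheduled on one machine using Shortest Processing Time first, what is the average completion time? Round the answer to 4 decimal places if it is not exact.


Sort jobs by processing time (SPT order): [3, 5, 8, 15, 17, 17, 18, 20]
Compute completion times sequentially:
  Job 1: processing = 3, completes at 3
  Job 2: processing = 5, completes at 8
  Job 3: processing = 8, completes at 16
  Job 4: processing = 15, completes at 31
  Job 5: processing = 17, completes at 48
  Job 6: processing = 17, completes at 65
  Job 7: processing = 18, completes at 83
  Job 8: processing = 20, completes at 103
Sum of completion times = 357
Average completion time = 357/8 = 44.625

44.625


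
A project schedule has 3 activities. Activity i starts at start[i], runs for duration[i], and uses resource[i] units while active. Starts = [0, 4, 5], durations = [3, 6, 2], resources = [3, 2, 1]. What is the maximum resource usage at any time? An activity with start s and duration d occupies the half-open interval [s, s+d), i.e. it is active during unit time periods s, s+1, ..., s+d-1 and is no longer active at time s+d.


Each activity i is active on [start_i, start_i + duration_i).
Compute total resource usage per time slot:
  t=0: active resources = [3], total = 3
  t=1: active resources = [3], total = 3
  t=2: active resources = [3], total = 3
  t=3: active resources = [], total = 0
  t=4: active resources = [2], total = 2
  t=5: active resources = [2, 1], total = 3
  t=6: active resources = [2, 1], total = 3
  t=7: active resources = [2], total = 2
  t=8: active resources = [2], total = 2
  t=9: active resources = [2], total = 2
Peak resource demand = 3

3


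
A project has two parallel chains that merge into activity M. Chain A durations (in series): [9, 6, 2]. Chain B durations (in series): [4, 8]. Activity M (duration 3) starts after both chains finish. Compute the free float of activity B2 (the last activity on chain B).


ES(B2) = sum of predecessors on chain B = 4
EF(B2) = ES + duration = 4 + 8 = 12
Successor of B2 is M. ES(M) = max(sum(A), sum(B)) = max(17, 12) = 17
Free float = ES(successor) - EF(current) = 17 - 12 = 5

5


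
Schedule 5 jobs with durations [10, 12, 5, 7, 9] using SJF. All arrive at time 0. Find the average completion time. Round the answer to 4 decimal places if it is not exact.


SJF order (ascending): [5, 7, 9, 10, 12]
Completion times:
  Job 1: burst=5, C=5
  Job 2: burst=7, C=12
  Job 3: burst=9, C=21
  Job 4: burst=10, C=31
  Job 5: burst=12, C=43
Average completion = 112/5 = 22.4

22.4


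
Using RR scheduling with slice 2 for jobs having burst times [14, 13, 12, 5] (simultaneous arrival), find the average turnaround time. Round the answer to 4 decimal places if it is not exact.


Time quantum = 2
Execution trace:
  J1 runs 2 units, time = 2
  J2 runs 2 units, time = 4
  J3 runs 2 units, time = 6
  J4 runs 2 units, time = 8
  J1 runs 2 units, time = 10
  J2 runs 2 units, time = 12
  J3 runs 2 units, time = 14
  J4 runs 2 units, time = 16
  J1 runs 2 units, time = 18
  J2 runs 2 units, time = 20
  J3 runs 2 units, time = 22
  J4 runs 1 units, time = 23
  J1 runs 2 units, time = 25
  J2 runs 2 units, time = 27
  J3 runs 2 units, time = 29
  J1 runs 2 units, time = 31
  J2 runs 2 units, time = 33
  J3 runs 2 units, time = 35
  J1 runs 2 units, time = 37
  J2 runs 2 units, time = 39
  J3 runs 2 units, time = 41
  J1 runs 2 units, time = 43
  J2 runs 1 units, time = 44
Finish times: [43, 44, 41, 23]
Average turnaround = 151/4 = 37.75

37.75


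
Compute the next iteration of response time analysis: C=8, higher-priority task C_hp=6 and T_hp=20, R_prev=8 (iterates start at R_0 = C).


R_next = C + ceil(R_prev / T_hp) * C_hp
ceil(8 / 20) = ceil(0.4) = 1
Interference = 1 * 6 = 6
R_next = 8 + 6 = 14

14


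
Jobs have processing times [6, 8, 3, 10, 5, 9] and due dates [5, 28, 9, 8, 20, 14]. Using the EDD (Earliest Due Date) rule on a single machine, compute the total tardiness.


Sort by due date (EDD order): [(6, 5), (10, 8), (3, 9), (9, 14), (5, 20), (8, 28)]
Compute completion times and tardiness:
  Job 1: p=6, d=5, C=6, tardiness=max(0,6-5)=1
  Job 2: p=10, d=8, C=16, tardiness=max(0,16-8)=8
  Job 3: p=3, d=9, C=19, tardiness=max(0,19-9)=10
  Job 4: p=9, d=14, C=28, tardiness=max(0,28-14)=14
  Job 5: p=5, d=20, C=33, tardiness=max(0,33-20)=13
  Job 6: p=8, d=28, C=41, tardiness=max(0,41-28)=13
Total tardiness = 59

59


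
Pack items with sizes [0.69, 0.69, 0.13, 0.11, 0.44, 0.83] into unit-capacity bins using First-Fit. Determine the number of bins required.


Place items sequentially using First-Fit:
  Item 0.69 -> new Bin 1
  Item 0.69 -> new Bin 2
  Item 0.13 -> Bin 1 (now 0.82)
  Item 0.11 -> Bin 1 (now 0.93)
  Item 0.44 -> new Bin 3
  Item 0.83 -> new Bin 4
Total bins used = 4

4


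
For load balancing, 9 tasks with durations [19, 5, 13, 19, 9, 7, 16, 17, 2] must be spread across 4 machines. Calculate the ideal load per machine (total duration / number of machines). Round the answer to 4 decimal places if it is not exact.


Total processing time = 19 + 5 + 13 + 19 + 9 + 7 + 16 + 17 + 2 = 107
Number of machines = 4
Ideal balanced load = 107 / 4 = 26.75

26.75


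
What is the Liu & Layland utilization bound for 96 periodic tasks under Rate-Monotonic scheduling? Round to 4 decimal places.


Compute 2^(1/96) = 1.0072464122
Subtract 1: 1.0072464122 - 1 = 0.0072464122
Multiply by n: 96 * 0.0072464122 = 0.6956555712
Round to 4 dp: 0.6957

0.6957


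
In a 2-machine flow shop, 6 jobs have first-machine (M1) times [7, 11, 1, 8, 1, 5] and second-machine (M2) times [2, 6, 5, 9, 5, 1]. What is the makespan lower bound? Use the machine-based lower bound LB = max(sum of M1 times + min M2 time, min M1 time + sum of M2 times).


LB1 = sum(M1 times) + min(M2 times) = 33 + 1 = 34
LB2 = min(M1 times) + sum(M2 times) = 1 + 28 = 29
Lower bound = max(LB1, LB2) = max(34, 29) = 34

34


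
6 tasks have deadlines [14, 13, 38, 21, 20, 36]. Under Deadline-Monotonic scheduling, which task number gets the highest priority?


Sort tasks by relative deadline (ascending):
  Task 2: deadline = 13
  Task 1: deadline = 14
  Task 5: deadline = 20
  Task 4: deadline = 21
  Task 6: deadline = 36
  Task 3: deadline = 38
Priority order (highest first): [2, 1, 5, 4, 6, 3]
Highest priority task = 2

2


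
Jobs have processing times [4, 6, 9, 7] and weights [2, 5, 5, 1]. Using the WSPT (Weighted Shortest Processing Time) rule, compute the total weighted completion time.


Compute p/w ratios and sort ascending (WSPT): [(6, 5), (9, 5), (4, 2), (7, 1)]
Compute weighted completion times:
  Job (p=6,w=5): C=6, w*C=5*6=30
  Job (p=9,w=5): C=15, w*C=5*15=75
  Job (p=4,w=2): C=19, w*C=2*19=38
  Job (p=7,w=1): C=26, w*C=1*26=26
Total weighted completion time = 169

169


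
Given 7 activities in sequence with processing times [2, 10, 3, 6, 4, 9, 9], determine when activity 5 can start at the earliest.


Activity 5 starts after activities 1 through 4 complete.
Predecessor durations: [2, 10, 3, 6]
ES = 2 + 10 + 3 + 6 = 21

21


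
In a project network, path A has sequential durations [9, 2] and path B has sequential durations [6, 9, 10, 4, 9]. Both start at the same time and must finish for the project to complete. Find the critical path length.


Path A total = 9 + 2 = 11
Path B total = 6 + 9 + 10 + 4 + 9 = 38
Critical path = longest path = max(11, 38) = 38

38


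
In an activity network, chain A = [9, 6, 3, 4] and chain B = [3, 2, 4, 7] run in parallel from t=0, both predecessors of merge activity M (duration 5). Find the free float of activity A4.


ES(A4) = sum of predecessors on chain A = 18
EF(A4) = ES + duration = 18 + 4 = 22
Successor of A4 is M. ES(M) = max(sum(A), sum(B)) = max(22, 16) = 22
Free float = ES(successor) - EF(current) = 22 - 22 = 0

0


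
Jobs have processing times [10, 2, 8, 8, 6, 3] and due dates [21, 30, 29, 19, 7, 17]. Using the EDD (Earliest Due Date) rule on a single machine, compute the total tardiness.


Sort by due date (EDD order): [(6, 7), (3, 17), (8, 19), (10, 21), (8, 29), (2, 30)]
Compute completion times and tardiness:
  Job 1: p=6, d=7, C=6, tardiness=max(0,6-7)=0
  Job 2: p=3, d=17, C=9, tardiness=max(0,9-17)=0
  Job 3: p=8, d=19, C=17, tardiness=max(0,17-19)=0
  Job 4: p=10, d=21, C=27, tardiness=max(0,27-21)=6
  Job 5: p=8, d=29, C=35, tardiness=max(0,35-29)=6
  Job 6: p=2, d=30, C=37, tardiness=max(0,37-30)=7
Total tardiness = 19

19
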